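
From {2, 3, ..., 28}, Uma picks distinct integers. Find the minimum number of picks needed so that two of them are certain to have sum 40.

Two chosen integers sum to 40 exactly when both halves of some pair {x, 40−x} with 12 ≤ x ≤ 40−x ≤ 28 are chosen — 8 such pairs.
The remaining 11 elements (those with no distinct partner in range) can never complete a 40-sum, so the worst case takes all of them and one from each pair: 11 + 8 = 19.
Pigeonhole: the 20th integer has to be the second member of some pair, so 19 + 1 = 20.

20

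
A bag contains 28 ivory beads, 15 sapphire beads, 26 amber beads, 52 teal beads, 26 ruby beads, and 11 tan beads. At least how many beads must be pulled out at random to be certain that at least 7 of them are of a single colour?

37

An adversary could hand out at most 6 beads per colour: 6 + 6 + 6 + 6 + 6 + 6 = 36 beads and still no colour has 7.
By pigeonhole, one more bead lands in a colour already at 6, so 37 draws are enough and 36 are not.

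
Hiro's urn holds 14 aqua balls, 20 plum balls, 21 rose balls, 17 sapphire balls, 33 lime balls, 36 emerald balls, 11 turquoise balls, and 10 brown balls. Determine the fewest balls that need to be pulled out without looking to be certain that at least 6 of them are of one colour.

41

By pigeonhole, put each drawn ball into a box by colour. The largest draw with every box below 6 takes min(count, 5) from each colour.
Σ min(cᵢ, 5) = 5 + 5 + 5 + 5 + 5 + 5 + 5 + 5 = 40.
Draw number 40 + 1 = 41 must push one box to 6.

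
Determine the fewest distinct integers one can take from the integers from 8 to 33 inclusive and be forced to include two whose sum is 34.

18

Two chosen integers sum to 34 exactly when both halves of some pair {x, 34−x} with 8 ≤ x ≤ 34−x ≤ 26 are chosen — 9 such pairs.
The remaining 8 elements (those with no distinct partner in range) can never complete a 34-sum, so the worst case takes all of them and one from each pair: 8 + 9 = 17.
The 18th integer has to be the second member of some pair, so 17 + 1 = 18.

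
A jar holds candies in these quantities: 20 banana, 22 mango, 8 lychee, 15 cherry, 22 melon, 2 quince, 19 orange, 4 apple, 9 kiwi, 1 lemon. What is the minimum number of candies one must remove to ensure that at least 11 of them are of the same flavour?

75

By pigeonhole, put each drawn candy into a box by flavour. The largest draw with every box below 11 takes min(count, 10) from each flavour; flavours with fewer than 10 contribute all they have.
Σ min(cᵢ, 10) = 10 + 10 + 8 + 10 + 10 + 2 + 10 + 4 + 9 + 1 = 74.
Draw number 74 + 1 = 75 must push one box to 11.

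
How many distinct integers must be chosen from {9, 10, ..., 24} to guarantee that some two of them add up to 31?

10

A set avoiding the sum 31 can contain at most one of each pair {x, 31−x}, plus the 2 elements whose complement lies outside the range.
The integers 16, …, 24 (9 of them) are such a set: any two sum to at least 16+17 = 33 > 31.
Any 10th integer completes one of the 7 pairs, so 10 choices force a sum of 31.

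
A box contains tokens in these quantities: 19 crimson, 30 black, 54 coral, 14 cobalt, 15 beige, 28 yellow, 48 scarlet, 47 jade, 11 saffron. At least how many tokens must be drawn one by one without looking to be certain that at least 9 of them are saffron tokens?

264

In the worst case for collecting saffron tokens, every non-saffron token comes out first.
There are 19 + 30 + 54 + 14 + 15 + 28 + 48 + 47 = 255 non-saffron tokens altogether.
After those, each further token must be saffron, so 255 + 9 = 264 draws guarantee 9 saffron tokens.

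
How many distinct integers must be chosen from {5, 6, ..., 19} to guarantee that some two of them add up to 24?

Two chosen integers sum to 24 exactly when both halves of some pair {x, 24−x} with 5 ≤ x ≤ 24−x ≤ 19 are chosen — 7 such pairs.
The remaining 1 element (those with no distinct partner in range) can never complete a 24-sum, so the worst case takes all of them and one from each pair: 1 + 7 = 8.
The 9th integer has to be the second member of some pair, so 8 + 1 = 9.

9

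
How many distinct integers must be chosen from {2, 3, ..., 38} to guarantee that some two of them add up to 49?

24

A set avoiding the sum 49 can contain at most one of each pair {x, 49−x}, plus the 9 elements whose complement lies outside the range.
The integers 2, …, 24 (23 of them) are such a set: any two sum to at least 2+3 = 5 and at most 23+24 = 47 < 49.
By pigeonhole, any 24th integer completes one of the 14 pairs, so 24 choices force a sum of 49.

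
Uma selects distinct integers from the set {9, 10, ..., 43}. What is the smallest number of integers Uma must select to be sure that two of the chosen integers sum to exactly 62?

Two chosen integers sum to 62 exactly when both halves of some pair {x, 62−x} with 19 ≤ x ≤ 62−x ≤ 43 are chosen — 12 such pairs.
The remaining 11 elements (those with no distinct partner in range) can never complete a 62-sum, so the worst case takes all of them and one from each pair: 11 + 12 = 23.
By the pigeonhole principle, the 24th integer has to be the second member of some pair, so 23 + 1 = 24.

24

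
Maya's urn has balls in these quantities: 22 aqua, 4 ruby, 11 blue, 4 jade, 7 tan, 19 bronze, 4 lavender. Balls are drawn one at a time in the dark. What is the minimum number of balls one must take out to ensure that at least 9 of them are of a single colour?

44

An adversary could hand out at most 8 balls per colour (4 colours run out sooner): 8 + 4 + 8 + 4 + 7 + 8 + 4 = 43 balls and still no colour has 9.
One more ball lands in a colour already at 8, so 44 draws are enough and 43 are not.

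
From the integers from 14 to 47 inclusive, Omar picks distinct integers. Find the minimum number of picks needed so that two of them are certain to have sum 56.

21

Group the elements by complementary pair {x, 56−x}: {14,42}, {15,41}, {16,40}, …, giving 14 two-element pairs, the single value 28 (it cannot pair with itself since the integers are distinct), and 5 integers whose partner 56−x falls outside [14,47].
Treating each of those 20 groups as a pigeonhole, one can pick one integer per group — 20 integers — with no two summing to 56.
The 21st integer lands in an occupied pair, forcing a sum of 56.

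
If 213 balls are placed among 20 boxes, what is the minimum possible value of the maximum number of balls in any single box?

The 20 boxes are the holes and the 213 balls are the pigeons.
If every box held at most 10 balls, the total would be at most 20 × 10 = 200, which is less than 213.
So some box holds at least ⌈213/20⌉ = 11 balls.

11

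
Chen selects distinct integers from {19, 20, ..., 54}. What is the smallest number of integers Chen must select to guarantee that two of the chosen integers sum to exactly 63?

Group the elements by complementary pair {x, 63−x}: {19,44}, {20,43}, {21,42}, …, giving 13 two-element pairs and 10 integers whose partner 63−x falls outside [19,54].
By pigeonhole, treating each of those 23 groups as a pigeonhole, one can pick one integer per group — 23 integers — with no two summing to 63.
The 24th integer lands in an occupied pair, forcing a sum of 63.

24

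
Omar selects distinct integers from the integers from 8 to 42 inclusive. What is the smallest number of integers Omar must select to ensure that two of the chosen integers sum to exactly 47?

A set avoiding the sum 47 can contain at most one of each pair {x, 47−x}, plus the 3 elements whose complement lies outside the range.
The integers 24, …, 42 (19 of them) are such a set: any two sum to at least 24+25 = 49 > 47.
Any 20th integer completes one of the 16 pairs, so 20 choices force a sum of 47.

20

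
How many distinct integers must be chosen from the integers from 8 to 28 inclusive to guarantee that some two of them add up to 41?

14

Two chosen integers sum to 41 exactly when both halves of some pair {x, 41−x} with 13 ≤ x ≤ 41−x ≤ 28 are chosen — 8 such pairs.
The remaining 5 elements (those with no distinct partner in range) can never complete a 41-sum, so the worst case takes all of them and one from each pair: 5 + 8 = 13.
By pigeonhole, the 14th integer has to be the second member of some pair, so 13 + 1 = 14.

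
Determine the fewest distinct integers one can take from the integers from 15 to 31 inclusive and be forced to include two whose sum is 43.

A set avoiding the sum 43 can contain at most one of each pair {x, 43−x}, plus the 3 elements whose complement lies outside the range.
The integers 22, …, 31 (10 of them) are such a set: any two sum to at least 22+23 = 45 > 43.
By the pigeonhole principle, any 11th integer completes one of the 7 pairs, so 11 choices force a sum of 43.

11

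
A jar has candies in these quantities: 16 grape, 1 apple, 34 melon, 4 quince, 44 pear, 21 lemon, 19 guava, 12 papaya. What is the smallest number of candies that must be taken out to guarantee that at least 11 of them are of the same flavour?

66

An adversary could hand out at most 10 candies per flavour (apple, quince run out sooner): 10 + 1 + 10 + 4 + 10 + 10 + 10 + 10 = 65 candies and still no flavour has 11.
Pigeonhole: one more candy lands in a flavour already at 10, so 66 draws are enough and 65 are not.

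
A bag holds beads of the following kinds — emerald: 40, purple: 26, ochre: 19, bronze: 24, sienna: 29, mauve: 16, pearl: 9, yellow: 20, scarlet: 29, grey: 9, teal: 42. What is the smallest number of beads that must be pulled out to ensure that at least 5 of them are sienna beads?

239

In the worst case for collecting sienna beads, every non-sienna bead comes out first.
There are 40 + 26 + 19 + 24 + 16 + 9 + 20 + 29 + 9 + 42 = 234 non-sienna beads altogether.
After those, each further bead must be sienna, so 234 + 5 = 239 draws guarantee 5 sienna beads.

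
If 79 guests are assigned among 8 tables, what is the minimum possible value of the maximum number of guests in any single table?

10

Pigeonhole: the 8 tables are the holes and the 79 guests are the pigeons.
If every table held at most 9 guests, the total would be at most 8 × 9 = 72, which is less than 79.
So some table holds at least ⌈79/8⌉ = 10 guests.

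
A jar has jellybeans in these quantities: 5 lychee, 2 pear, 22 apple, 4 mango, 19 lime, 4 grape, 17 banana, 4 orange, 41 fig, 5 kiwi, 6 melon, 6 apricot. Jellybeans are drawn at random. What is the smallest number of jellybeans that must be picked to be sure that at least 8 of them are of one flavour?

Put each drawn jellybean into a box by flavour. The largest draw with every box below 8 takes min(count, 7) from each flavour; flavours with fewer than 7 contribute all they have.
Σ min(cᵢ, 7) = 5 + 2 + 7 + 4 + 7 + 4 + 7 + 4 + 7 + 5 + 6 + 6 = 64.
Draw number 64 + 1 = 65 must push one box to 8.

65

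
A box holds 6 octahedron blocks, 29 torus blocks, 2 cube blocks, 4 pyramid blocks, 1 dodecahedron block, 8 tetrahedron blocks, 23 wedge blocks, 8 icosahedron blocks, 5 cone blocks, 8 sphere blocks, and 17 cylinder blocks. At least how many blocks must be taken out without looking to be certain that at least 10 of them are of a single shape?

70

Pigeonhole: put each drawn block into a box by shape. The largest draw with every box below 10 takes min(count, 9) from each shape; shapes with fewer than 9 contribute all they have.
Σ min(cᵢ, 9) = 6 + 9 + 2 + 4 + 1 + 8 + 9 + 8 + 5 + 8 + 9 = 69.
Draw number 69 + 1 = 70 must push one box to 10.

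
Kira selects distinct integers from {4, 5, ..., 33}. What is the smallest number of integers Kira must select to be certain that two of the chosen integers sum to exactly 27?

21

Two chosen integers sum to 27 exactly when both halves of some pair {x, 27−x} with 4 ≤ x ≤ 27−x ≤ 23 are chosen — 10 such pairs.
The remaining 10 elements (those with no distinct partner in range) can never complete a 27-sum, so the worst case takes all of them and one from each pair: 10 + 10 = 20.
The 21st integer has to be the second member of some pair, so 20 + 1 = 21.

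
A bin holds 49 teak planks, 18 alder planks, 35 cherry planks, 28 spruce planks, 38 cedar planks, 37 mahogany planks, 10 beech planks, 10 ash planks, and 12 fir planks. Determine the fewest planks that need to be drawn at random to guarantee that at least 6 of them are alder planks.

In the worst case for collecting alder planks, every non-alder plank comes out first.
There are 49 + 35 + 28 + 38 + 37 + 10 + 10 + 12 = 219 non-alder planks altogether.
After those, each further plank must be alder, so 219 + 6 = 225 draws guarantee 6 alder planks.

225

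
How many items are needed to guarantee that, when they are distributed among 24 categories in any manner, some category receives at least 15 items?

337

With 336 items one could put exactly 14 in each of the 24 categories, and no category would reach 15.
Pigeonhole: one more item must land in a category that already has 14, giving it 15.
So 24 × 14 + 1 = 337 items are required.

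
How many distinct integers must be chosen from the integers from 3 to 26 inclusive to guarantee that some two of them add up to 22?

Group the elements by complementary pair {x, 22−x}: {3,19}, {4,18}, {5,17}, …, giving 8 two-element pairs; the single value 11 (it cannot pair with itself since the integers are distinct); and 7 integers whose partner 22−x falls outside [3,26].
Treating each of those 16 groups as a pigeonhole, one can pick one integer per group — 16 integers — with no two summing to 22.
The 17th integer lands in an occupied pair, forcing a sum of 22.

17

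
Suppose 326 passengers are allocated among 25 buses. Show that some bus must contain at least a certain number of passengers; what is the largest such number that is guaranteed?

14

By the pigeonhole principle, the 25 buses are the holes and the 326 passengers are the pigeons.
If every bus held at most 13 passengers, the total would be at most 25 × 13 = 325, which is less than 326.
So some bus holds at least ⌈326/25⌉ = 14 passengers.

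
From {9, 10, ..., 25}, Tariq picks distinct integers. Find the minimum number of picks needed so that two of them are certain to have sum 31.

A set avoiding the sum 31 can contain at most one of each pair {x, 31−x}, plus the 3 elements whose complement lies outside the range.
The integers 16, …, 25 (10 of them) are such a set: any two sum to at least 16+17 = 33 > 31.
By the pigeonhole principle, any 11th integer completes one of the 7 pairs, so 11 choices force a sum of 31.

11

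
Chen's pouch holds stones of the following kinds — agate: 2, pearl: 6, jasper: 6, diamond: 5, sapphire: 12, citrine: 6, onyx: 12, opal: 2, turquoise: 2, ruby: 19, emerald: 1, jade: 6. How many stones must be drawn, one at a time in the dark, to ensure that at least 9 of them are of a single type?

An adversary could hand out at most 8 stones per type (9 types run out sooner): 2 + 6 + 6 + 5 + 8 + 6 + 8 + 2 + 2 + 8 + 1 + 6 = 60 stones and still no type has 9.
By pigeonhole, one more stone lands in a type already at 8, so 61 draws are enough and 60 are not.

61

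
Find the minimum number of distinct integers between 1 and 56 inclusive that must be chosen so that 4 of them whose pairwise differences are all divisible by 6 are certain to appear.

19

Integers whose pairwise differences are multiples of 6 are exactly those sharing a remainder mod 6. By pigeonhole, the 6 residue classes mod 6 are the pigeonholes.
With 18 integers one could put 3 in each residue class and have no class reach 4.
The 19th integer pushes some class to 4, so 6·3 + 1 = 19.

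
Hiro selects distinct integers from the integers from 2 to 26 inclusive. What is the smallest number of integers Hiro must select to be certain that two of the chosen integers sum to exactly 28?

14

Group the elements by complementary pair {x, 28−x}: {2,26}, {3,25}, {4,24}, …, giving 12 two-element pairs and the single value 14 (it cannot pair with itself since the integers are distinct).
Treating each of those 13 groups as a pigeonhole, one can pick one integer per group — 13 integers — with no two summing to 28.
The 14th integer lands in an occupied pair, forcing a sum of 28.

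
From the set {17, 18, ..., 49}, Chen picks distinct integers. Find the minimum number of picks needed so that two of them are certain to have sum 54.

A set avoiding the sum 54 can contain at most one of each pair {x, 54−x}, plus the 13 elements whose complement lies outside the range or equal to its own complement.
The integers 27, …, 49 (23 of them) are such a set: any two sum to at least 27+28 = 55 > 54.
Any 24th integer completes one of the 10 pairs, so 24 choices force a sum of 54.

24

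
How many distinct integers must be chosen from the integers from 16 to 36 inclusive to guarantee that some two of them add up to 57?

14

Group the elements by complementary pair {x, 57−x}: {21,36}, {22,35}, {23,34}, …, giving 8 two-element pairs and 5 integers whose partner 57−x falls outside [16,36].
By the pigeonhole principle, treating each of those 13 groups as a pigeonhole, one can pick one integer per group — 13 integers — with no two summing to 57.
The 14th integer lands in an occupied pair, forcing a sum of 57.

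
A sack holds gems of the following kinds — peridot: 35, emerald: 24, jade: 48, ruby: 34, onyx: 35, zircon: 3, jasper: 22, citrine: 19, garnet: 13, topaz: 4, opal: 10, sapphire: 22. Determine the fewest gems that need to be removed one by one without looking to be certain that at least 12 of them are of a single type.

117

An adversary could hand out at most 11 gems per type (zircon, topaz, opal run out sooner): 11 + 11 + 11 + 11 + 11 + 3 + 11 + 11 + 11 + 4 + 10 + 11 = 116 gems and still no type has 12.
By pigeonhole, one more gem lands in a type already at 11, so 117 draws are enough and 116 are not.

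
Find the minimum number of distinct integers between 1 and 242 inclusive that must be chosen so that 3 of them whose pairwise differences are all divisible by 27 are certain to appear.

Integers whose pairwise differences are multiples of 27 are exactly those sharing a remainder mod 27. The 27 residue classes mod 27 are the pigeonholes.
With 54 integers one could put 2 in each residue class and have no class reach 3.
The 55th integer pushes some class to 3, so 27·2 + 1 = 55.

55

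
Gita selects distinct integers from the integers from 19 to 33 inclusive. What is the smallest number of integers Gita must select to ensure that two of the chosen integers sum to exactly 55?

A set avoiding the sum 55 can contain at most one of each pair {x, 55−x}, plus the 3 elements whose complement lies outside the range.
The integers 19, …, 27 (9 of them) are such a set: any two sum to at least 19+20 = 39 and at most 26+27 = 53 < 55.
Any 10th integer completes one of the 6 pairs, so 10 choices force a sum of 55.

10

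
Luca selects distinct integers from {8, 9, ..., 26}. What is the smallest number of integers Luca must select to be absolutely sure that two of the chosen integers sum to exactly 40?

14

Two chosen integers sum to 40 exactly when both halves of some pair {x, 40−x} with 14 ≤ x ≤ 40−x ≤ 26 are chosen — 6 such pairs.
The remaining 7 elements (those with no distinct partner in range) can never complete a 40-sum, so the worst case takes all of them and one from each pair: 7 + 6 = 13.
The 14th integer has to be the second member of some pair, so 13 + 1 = 14.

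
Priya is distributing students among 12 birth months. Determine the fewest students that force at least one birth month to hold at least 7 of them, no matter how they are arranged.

With 72 students one could put exactly 6 in each of the 12 birth months, and no birth month would reach 7.
Pigeonhole: one more student must land in a birth month that already has 6, giving it 7.
So 12 × 6 + 1 = 73 students are required.

73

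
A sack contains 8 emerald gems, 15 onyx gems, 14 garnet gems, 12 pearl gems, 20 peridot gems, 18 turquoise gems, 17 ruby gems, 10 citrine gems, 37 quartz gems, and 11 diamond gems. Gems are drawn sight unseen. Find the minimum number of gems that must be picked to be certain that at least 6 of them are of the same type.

51

By pigeonhole, the 10 types are the holes; the gems drawn are the pigeons.
To avoid 6 of any one type, the worst case takes at most 5 of each type.
That gives 5 + 5 + 5 + 5 + 5 + 5 + 5 + 5 + 5 + 5 = 50 gems with no type reaching 6.
The next gem forces some type to 6, so 50 + 1 = 51.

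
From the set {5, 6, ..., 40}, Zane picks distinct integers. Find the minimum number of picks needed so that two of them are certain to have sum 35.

Group the elements by complementary pair {x, 35−x}: {5,30}, {6,29}, {7,28}, …, giving 13 two-element pairs and 10 integers whose partner 35−x falls outside [5,40].
By pigeonhole, treating each of those 23 groups as a pigeonhole, one can pick one integer per group — 23 integers — with no two summing to 35.
The 24th integer lands in an occupied pair, forcing a sum of 35.

24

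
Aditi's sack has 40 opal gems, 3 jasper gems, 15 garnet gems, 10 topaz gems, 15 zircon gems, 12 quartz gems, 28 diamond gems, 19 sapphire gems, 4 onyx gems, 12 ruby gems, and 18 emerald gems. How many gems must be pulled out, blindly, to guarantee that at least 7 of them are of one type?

62

An adversary could hand out at most 6 gems per type (jasper, onyx run out sooner): 6 + 3 + 6 + 6 + 6 + 6 + 6 + 6 + 4 + 6 + 6 = 61 gems and still no type has 7.
By the pigeonhole principle, one more gem lands in a type already at 6, so 62 draws are enough and 61 are not.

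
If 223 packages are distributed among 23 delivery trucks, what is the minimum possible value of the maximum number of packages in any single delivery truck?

The 23 delivery trucks are the holes and the 223 packages are the pigeons.
If every delivery truck held at most 9 packages, the total would be at most 23 × 9 = 207, which is less than 223.
So some delivery truck holds at least ⌈223/23⌉ = 10 packages.

10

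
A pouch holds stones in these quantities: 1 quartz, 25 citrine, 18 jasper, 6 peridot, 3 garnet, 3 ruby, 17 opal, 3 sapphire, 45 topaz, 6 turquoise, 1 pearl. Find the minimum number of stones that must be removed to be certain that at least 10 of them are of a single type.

60

The 11 types are the holes; the stones drawn are the pigeons.
To avoid 10 of any one type, the worst case takes at most 9 of each type, or every stone of a type that has fewer than 9.
That gives 1 + 9 + 9 + 6 + 3 + 3 + 9 + 3 + 9 + 6 + 1 = 59 stones with no type reaching 10.
The next stone forces some type to 10, so 59 + 1 = 60.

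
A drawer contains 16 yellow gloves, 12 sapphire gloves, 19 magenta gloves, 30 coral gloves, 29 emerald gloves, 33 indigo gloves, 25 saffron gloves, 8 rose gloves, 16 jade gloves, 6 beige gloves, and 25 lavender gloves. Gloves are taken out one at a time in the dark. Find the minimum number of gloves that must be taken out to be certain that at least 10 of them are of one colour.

An adversary could hand out at most 9 gloves per colour (rose, beige run out sooner): 9 + 9 + 9 + 9 + 9 + 9 + 9 + 8 + 9 + 6 + 9 = 95 gloves and still no colour has 10.
By pigeonhole, one more glove lands in a colour already at 9, so 96 draws are enough and 95 are not.

96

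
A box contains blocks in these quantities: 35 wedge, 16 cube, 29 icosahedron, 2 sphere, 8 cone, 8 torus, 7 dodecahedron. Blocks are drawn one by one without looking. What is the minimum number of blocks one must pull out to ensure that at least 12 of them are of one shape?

59

Pigeonhole: put each drawn block into a box by shape. The largest draw with every box below 12 takes min(count, 11) from each shape; shapes with fewer than 11 contribute all they have.
Σ min(cᵢ, 11) = 11 + 11 + 11 + 2 + 8 + 8 + 7 = 58.
Draw number 58 + 1 = 59 must push one box to 12.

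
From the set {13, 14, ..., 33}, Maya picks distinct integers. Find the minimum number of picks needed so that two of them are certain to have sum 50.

A set avoiding the sum 50 can contain at most one of each pair {x, 50−x}, plus the 5 elements whose complement lies outside the range or equal to its own complement.
The integers 13, …, 25 (13 of them) are such a set: any two sum to at least 13+14 = 27 and at most 24+25 = 49 < 50.
Any 14th integer completes one of the 8 pairs, so 14 choices force a sum of 50.

14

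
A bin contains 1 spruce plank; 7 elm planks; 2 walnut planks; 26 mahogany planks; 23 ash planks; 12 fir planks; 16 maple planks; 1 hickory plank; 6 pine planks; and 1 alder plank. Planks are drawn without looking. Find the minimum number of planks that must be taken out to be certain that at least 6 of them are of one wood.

An adversary could hand out at most 5 planks per wood (4 woods run out sooner): 1 + 5 + 2 + 5 + 5 + 5 + 5 + 1 + 5 + 1 = 35 planks and still no wood has 6.
Pigeonhole: one more plank lands in a wood already at 5, so 36 draws are enough and 35 are not.

36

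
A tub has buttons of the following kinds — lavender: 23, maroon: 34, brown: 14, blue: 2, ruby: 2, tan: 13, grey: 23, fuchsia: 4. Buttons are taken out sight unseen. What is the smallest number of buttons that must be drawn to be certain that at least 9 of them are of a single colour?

An adversary could hand out at most 8 buttons per colour (blue, ruby, fuchsia run out sooner): 8 + 8 + 8 + 2 + 2 + 8 + 8 + 4 = 48 buttons and still no colour has 9.
By pigeonhole, one more button lands in a colour already at 8, so 49 draws are enough and 48 are not.

49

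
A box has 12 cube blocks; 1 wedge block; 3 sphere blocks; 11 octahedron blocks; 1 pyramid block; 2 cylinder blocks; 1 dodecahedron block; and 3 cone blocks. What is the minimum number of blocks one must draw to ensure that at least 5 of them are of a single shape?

Put each drawn block into a box by shape. The largest draw with every box below 5 takes min(count, 4) from each shape; shapes with fewer than 4 contribute all they have.
Σ min(cᵢ, 4) = 4 + 1 + 3 + 4 + 1 + 2 + 1 + 3 = 19.
Draw number 19 + 1 = 20 must push one box to 5.

20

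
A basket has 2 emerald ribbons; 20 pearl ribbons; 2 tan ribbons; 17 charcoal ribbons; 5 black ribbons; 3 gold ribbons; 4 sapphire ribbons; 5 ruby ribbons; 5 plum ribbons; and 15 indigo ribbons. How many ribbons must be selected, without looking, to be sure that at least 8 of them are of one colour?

48

An adversary could hand out at most 7 ribbons per colour (7 colours run out sooner): 2 + 7 + 2 + 7 + 5 + 3 + 4 + 5 + 5 + 7 = 47 ribbons and still no colour has 8.
By pigeonhole, one more ribbon lands in a colour already at 7, so 48 draws are enough and 47 are not.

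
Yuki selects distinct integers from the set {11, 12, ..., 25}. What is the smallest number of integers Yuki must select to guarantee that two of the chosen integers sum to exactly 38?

10

Group the elements by complementary pair {x, 38−x}: {13,25}, {14,24}, {15,23}, …, giving 6 two-element pairs, the single value 19 (it cannot pair with itself since the integers are distinct), and 2 integers whose partner 38−x falls outside [11,25].
Treating each of those 9 groups as a pigeonhole, one can pick one integer per group — 9 integers — with no two summing to 38.
The 10th integer lands in an occupied pair, forcing a sum of 38.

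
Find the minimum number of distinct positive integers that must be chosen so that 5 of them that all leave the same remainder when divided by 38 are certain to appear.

The 38 residue classes mod 38 are the pigeonholes.
With 152 integers one could put 4 in each residue class and have no class reach 5.
The 153rd integer pushes some class to 5, so 38·4 + 1 = 153.

153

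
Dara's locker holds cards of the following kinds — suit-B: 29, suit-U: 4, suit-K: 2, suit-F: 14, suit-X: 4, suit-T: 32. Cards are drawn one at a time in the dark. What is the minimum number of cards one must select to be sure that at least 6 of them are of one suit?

26

By the pigeonhole principle, put each drawn card into a box by suit. The largest draw with every box below 6 takes min(count, 5) from each suit; suits with fewer than 5 contribute all they have.
Σ min(cᵢ, 5) = 5 + 4 + 2 + 5 + 4 + 5 = 25.
Draw number 25 + 1 = 26 must push one box to 6.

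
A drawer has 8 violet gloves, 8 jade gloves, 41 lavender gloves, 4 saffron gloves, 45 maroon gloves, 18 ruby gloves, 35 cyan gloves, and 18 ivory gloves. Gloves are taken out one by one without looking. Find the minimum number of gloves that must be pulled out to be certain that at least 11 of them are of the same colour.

An adversary could hand out at most 10 gloves per colour (violet, jade, saffron run out sooner): 8 + 8 + 10 + 4 + 10 + 10 + 10 + 10 = 70 gloves and still no colour has 11.
One more glove lands in a colour already at 10, so 71 draws are enough and 70 are not.

71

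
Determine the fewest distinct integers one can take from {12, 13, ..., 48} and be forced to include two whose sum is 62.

21

Group the elements by complementary pair {x, 62−x}: {14,48}, {15,47}, {16,46}, …, giving 17 two-element pairs, the single value 31 (it cannot pair with itself since the integers are distinct), and 2 integers whose partner 62−x falls outside [12,48].
By pigeonhole, treating each of those 20 groups as a pigeonhole, one can pick one integer per group — 20 integers — with no two summing to 62.
The 21st integer lands in an occupied pair, forcing a sum of 62.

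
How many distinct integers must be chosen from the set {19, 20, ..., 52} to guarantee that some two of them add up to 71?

18

Two chosen integers sum to 71 exactly when both halves of some pair {x, 71−x} with 19 ≤ x ≤ 71−x ≤ 52 are chosen — 17 such pairs.
Every element belongs to one of those pairs, so the worst case picks one from each: 17 integers.
By the pigeonhole principle, the 18th integer has to be the second member of some pair, so 17 + 1 = 18.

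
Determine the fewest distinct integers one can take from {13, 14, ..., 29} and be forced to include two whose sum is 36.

13

Group the elements by complementary pair {x, 36−x}: {13,23}, {14,22}, {15,21}, …, giving 5 two-element pairs, the single value 18 (it cannot pair with itself since the integers are distinct), and 6 integers whose partner 36−x falls outside [13,29].
Treating each of those 12 groups as a pigeonhole, one can pick one integer per group — 12 integers — with no two summing to 36.
The 13th integer lands in an occupied pair, forcing a sum of 36.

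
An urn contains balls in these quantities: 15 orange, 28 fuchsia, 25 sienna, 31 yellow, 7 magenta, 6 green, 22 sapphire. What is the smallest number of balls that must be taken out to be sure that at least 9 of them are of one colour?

By pigeonhole, the 7 colours are the holes; the balls drawn are the pigeons.
To avoid 9 of any one colour, the worst case takes at most 8 of each colour, or every ball of a colour that has fewer than 8.
That gives 8 + 8 + 8 + 8 + 7 + 6 + 8 = 53 balls with no colour reaching 9.
The next ball forces some colour to 9, so 53 + 1 = 54.

54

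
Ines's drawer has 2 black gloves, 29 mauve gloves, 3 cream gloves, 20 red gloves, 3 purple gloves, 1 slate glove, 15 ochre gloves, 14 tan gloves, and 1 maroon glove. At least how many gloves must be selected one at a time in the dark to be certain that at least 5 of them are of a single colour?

27

The 9 colours are the holes; the gloves drawn are the pigeons.
To avoid 5 of any one colour, the worst case takes at most 4 of each colour, or every glove of a colour that has fewer than 4.
That gives 2 + 4 + 3 + 4 + 3 + 1 + 4 + 4 + 1 = 26 gloves with no colour reaching 5.
The next glove forces some colour to 5, so 26 + 1 = 27.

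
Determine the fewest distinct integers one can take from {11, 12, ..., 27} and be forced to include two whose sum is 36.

11

Two chosen integers sum to 36 exactly when both halves of some pair {x, 36−x} with 11 ≤ x ≤ 36−x ≤ 25 are chosen — 7 such pairs.
The remaining 3 elements (those with no distinct partner in range) can never complete a 36-sum, so the worst case takes all of them and one from each pair: 3 + 7 = 10.
Pigeonhole: the 11th integer has to be the second member of some pair, so 10 + 1 = 11.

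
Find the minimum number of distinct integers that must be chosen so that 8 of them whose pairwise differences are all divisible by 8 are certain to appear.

57

Integers whose pairwise differences are multiples of 8 are exactly those sharing a remainder mod 8. By pigeonhole, the 8 residue classes mod 8 are the pigeonholes.
With 56 integers one could put 7 in each residue class and have no class reach 8.
The 57th integer pushes some class to 8, so 8·7 + 1 = 57.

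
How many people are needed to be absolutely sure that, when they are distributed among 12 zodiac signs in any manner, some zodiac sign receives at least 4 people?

With 36 people one could put exactly 3 in each of the 12 zodiac signs, and no zodiac sign would reach 4.
By pigeonhole, one more person must land in a zodiac sign that already has 3, giving it 4.
So 12 × 3 + 1 = 37 people are required.

37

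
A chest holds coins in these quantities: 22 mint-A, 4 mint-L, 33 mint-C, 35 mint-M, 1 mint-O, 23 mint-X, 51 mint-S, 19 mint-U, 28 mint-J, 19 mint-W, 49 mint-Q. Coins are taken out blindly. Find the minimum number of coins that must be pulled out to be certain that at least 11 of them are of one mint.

The 11 mints are the holes; the coins drawn are the pigeons.
To avoid 11 of any one mint, the worst case takes at most 10 of each mint, or every coin of a mint that has fewer than 10.
That gives 10 + 4 + 10 + 10 + 1 + 10 + 10 + 10 + 10 + 10 + 10 = 95 coins with no mint reaching 11.
The next coin forces some mint to 11, so 95 + 1 = 96.

96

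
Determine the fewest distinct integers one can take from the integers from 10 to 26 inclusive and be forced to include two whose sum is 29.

Two chosen integers sum to 29 exactly when both halves of some pair {x, 29−x} with 10 ≤ x ≤ 29−x ≤ 19 are chosen — 5 such pairs.
The remaining 7 elements (those with no distinct partner in range) can never complete a 29-sum, so the worst case takes all of them and one from each pair: 7 + 5 = 12.
The 13th integer has to be the second member of some pair, so 12 + 1 = 13.

13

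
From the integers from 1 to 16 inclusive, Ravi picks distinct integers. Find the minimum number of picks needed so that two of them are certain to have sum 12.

12

Two chosen integers sum to 12 exactly when both halves of some pair {x, 12−x} with 1 ≤ x ≤ 12−x ≤ 11 are chosen — 5 such pairs.
The remaining 6 elements (those with no distinct partner in range) can never complete a 12-sum, so the worst case takes all of them and one from each pair: 6 + 5 = 11.
By pigeonhole, the 12th integer has to be the second member of some pair, so 11 + 1 = 12.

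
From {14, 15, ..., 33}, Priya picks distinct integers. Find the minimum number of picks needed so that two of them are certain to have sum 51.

A set avoiding the sum 51 can contain at most one of each pair {x, 51−x}, plus the 4 elements whose complement lies outside the range.
The integers 14, …, 25 (12 of them) are such a set: any two sum to at least 14+15 = 29 and at most 24+25 = 49 < 51.
Any 13th integer completes one of the 8 pairs, so 13 choices force a sum of 51.

13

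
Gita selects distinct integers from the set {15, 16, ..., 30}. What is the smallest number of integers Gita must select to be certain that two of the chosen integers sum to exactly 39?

Two chosen integers sum to 39 exactly when both halves of some pair {x, 39−x} with 15 ≤ x ≤ 39−x ≤ 24 are chosen — 5 such pairs.
The remaining 6 elements (those with no distinct partner in range) can never complete a 39-sum, so the worst case takes all of them and one from each pair: 6 + 5 = 11.
By the pigeonhole principle, the 12th integer has to be the second member of some pair, so 11 + 1 = 12.

12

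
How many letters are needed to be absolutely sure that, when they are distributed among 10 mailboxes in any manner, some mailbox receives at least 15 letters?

141

With 140 letters one could put exactly 14 in each of the 10 mailboxes, and no mailbox would reach 15.
By pigeonhole, one more letter must land in a mailbox that already has 14, giving it 15.
So 10 × 14 + 1 = 141 letters are required.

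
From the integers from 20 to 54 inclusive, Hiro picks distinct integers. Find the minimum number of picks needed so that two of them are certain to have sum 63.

Group the elements by complementary pair {x, 63−x}: {20,43}, {21,42}, {22,41}, …, giving 12 two-element pairs and 11 integers whose partner 63−x falls outside [20,54].
Treating each of those 23 groups as a pigeonhole, one can pick one integer per group — 23 integers — with no two summing to 63.
The 24th integer lands in an occupied pair, forcing a sum of 63.

24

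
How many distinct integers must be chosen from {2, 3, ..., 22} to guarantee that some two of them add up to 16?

16

A set avoiding the sum 16 can contain at most one of each pair {x, 16−x}, plus the 9 elements whose complement lies outside the range or equal to its own complement.
The integers 8, …, 22 (15 of them) are such a set: any two sum to at least 8+9 = 17 > 16.
Any 16th integer completes one of the 6 pairs, so 16 choices force a sum of 16.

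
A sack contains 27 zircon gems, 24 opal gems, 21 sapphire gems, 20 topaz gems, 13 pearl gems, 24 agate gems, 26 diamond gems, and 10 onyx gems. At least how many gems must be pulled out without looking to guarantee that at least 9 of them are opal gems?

150

In the worst case for collecting opal gems, every non-opal gem comes out first.
There are 27 + 21 + 20 + 13 + 24 + 26 + 10 = 141 non-opal gems altogether.
After those, each further gem must be opal, so 141 + 9 = 150 draws guarantee 9 opal gems.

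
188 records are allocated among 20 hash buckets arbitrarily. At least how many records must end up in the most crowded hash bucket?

10

Pigeonhole: the 20 hash buckets are the holes and the 188 records are the pigeons.
If every hash bucket held at most 9 records, the total would be at most 20 × 9 = 180, which is less than 188.
So some hash bucket holds at least ⌈188/20⌉ = 10 records.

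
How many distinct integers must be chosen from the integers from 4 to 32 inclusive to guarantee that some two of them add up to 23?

22

Group the elements by complementary pair {x, 23−x}: {4,19}, {5,18}, {6,17}, …, giving 8 two-element pairs and 13 integers whose partner 23−x falls outside [4,32].
Treating each of those 21 groups as a pigeonhole, one can pick one integer per group — 21 integers — with no two summing to 23.
The 22nd integer lands in an occupied pair, forcing a sum of 23.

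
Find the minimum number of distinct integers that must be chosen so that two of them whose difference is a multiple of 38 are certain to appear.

Integers whose pairwise differences are multiples of 38 are exactly those sharing a remainder mod 38. By pigeonhole, the 38 residue classes mod 38 are the pigeonholes.
With 38 integers one could put 1 in each residue class and have no class reach 2.
The 39th integer pushes some class to 2, so 38·1 + 1 = 39.

39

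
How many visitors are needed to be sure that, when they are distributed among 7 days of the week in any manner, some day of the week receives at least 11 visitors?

71

With 70 visitors one could put exactly 10 in each of the 7 days of the week, and no day of the week would reach 11.
Pigeonhole: one more visitor must land in a day of the week that already has 10, giving it 11.
So 7 × 10 + 1 = 71 visitors are required.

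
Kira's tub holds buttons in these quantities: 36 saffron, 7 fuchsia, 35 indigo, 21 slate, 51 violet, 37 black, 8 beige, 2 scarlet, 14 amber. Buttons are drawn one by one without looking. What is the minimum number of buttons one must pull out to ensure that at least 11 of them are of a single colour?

By the pigeonhole principle, put each drawn button into a box by colour. The largest draw with every box below 11 takes min(count, 10) from each colour; colours with fewer than 10 contribute all they have.
Σ min(cᵢ, 10) = 10 + 7 + 10 + 10 + 10 + 10 + 8 + 2 + 10 = 77.
Draw number 77 + 1 = 78 must push one box to 11.

78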